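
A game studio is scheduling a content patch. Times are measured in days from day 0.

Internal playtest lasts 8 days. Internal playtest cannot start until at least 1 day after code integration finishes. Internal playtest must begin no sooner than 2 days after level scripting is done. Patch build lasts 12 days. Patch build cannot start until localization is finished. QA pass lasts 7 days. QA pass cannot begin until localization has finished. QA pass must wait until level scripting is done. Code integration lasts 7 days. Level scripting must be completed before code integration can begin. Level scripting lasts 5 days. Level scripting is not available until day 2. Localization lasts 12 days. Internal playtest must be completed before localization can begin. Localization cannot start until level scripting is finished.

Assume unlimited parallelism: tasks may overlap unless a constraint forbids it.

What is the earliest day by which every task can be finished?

Level scripting waits on its own release at day 2, so it starts at day 2 and finishes at 2 + 5 = day 7.
Code integration waits on level scripting (finishes day 7), so it starts at day 7 and finishes at 7 + 7 = day 14.
Internal playtest needs all of code integration (finishes day 14, plus 1-day gap → day 15); level scripting (finishes day 7, plus 2-day gap → day 9). That puts its earliest start at day 15; it finishes at 15 + 8 = day 23.
For localization: internal playtest (finishes day 23); level scripting (finishes day 7). Taking the maximum gives a start of day 23, and it finishes at 23 + 12 = day 35.
Patch build cannot begin until localization (finishes day 35). It runs from day 35 to 35 + 12 = day 47.
QA pass cannot start until localization (finishes day 35); level scripting (finishes day 7). The controlling bound is day 35, so QA pass finishes at 35 + 7 = day 42.
All tasks are finished once the last one completes. Finish times: Level scripting at 7, Code integration at 14, Internal playtest at 23, Localization at 35, QA pass at 42, Patch build at 47. The latest is day 47.

47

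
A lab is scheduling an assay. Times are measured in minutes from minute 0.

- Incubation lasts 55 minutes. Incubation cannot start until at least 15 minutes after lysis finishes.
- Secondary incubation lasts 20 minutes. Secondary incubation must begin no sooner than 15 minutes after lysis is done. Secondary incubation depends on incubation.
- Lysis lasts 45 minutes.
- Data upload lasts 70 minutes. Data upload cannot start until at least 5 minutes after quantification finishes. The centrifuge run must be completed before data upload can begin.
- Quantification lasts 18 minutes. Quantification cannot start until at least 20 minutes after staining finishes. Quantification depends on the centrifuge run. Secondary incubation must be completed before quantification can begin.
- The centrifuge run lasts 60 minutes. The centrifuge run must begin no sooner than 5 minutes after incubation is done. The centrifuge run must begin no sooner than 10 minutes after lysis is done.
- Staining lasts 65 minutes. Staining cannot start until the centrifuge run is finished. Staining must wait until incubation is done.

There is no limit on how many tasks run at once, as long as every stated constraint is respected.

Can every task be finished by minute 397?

Yes

Nothing blocks lysis, so it runs from minute 0 to minute 45.
After lysis (finishes minute 45, plus 15-minute gap → minute 60), incubation can start at minute 60 and finishes at minute 115.
Secondary incubation needs all of lysis (finishes minute 45, plus 15-minute gap → minute 60); incubation (finishes minute 115). That puts its earliest start at minute 115; it finishes at 115 + 20 = minute 135.
The centrifuge run has to wait for incubation (finishes minute 115, plus 5-minute gap → minute 120); lysis (finishes minute 45, plus 10-minute gap → minute 55). The latest of these is minute 120, so the centrifuge run runs minute 120 to 120 + 60 = minute 180.
Staining cannot start until the centrifuge run (finishes minute 180); incubation (finishes minute 115). The controlling bound is minute 180, so staining finishes at 180 + 65 = minute 245.
Quantification needs all of staining (finishes minute 245, plus 20-minute gap → minute 265); the centrifuge run (finishes minute 180); secondary incubation (finishes minute 135). That puts its earliest start at minute 265; it finishes at 265 + 18 = minute 283.
Data upload cannot start until quantification (finishes minute 283, plus 5-minute gap → minute 288); the centrifuge run (finishes minute 180). The controlling bound is minute 288, so data upload finishes at 288 + 70 = minute 358.
Every task is finished by minute 358, which is no later than the deadline of 397, so the schedule is feasible.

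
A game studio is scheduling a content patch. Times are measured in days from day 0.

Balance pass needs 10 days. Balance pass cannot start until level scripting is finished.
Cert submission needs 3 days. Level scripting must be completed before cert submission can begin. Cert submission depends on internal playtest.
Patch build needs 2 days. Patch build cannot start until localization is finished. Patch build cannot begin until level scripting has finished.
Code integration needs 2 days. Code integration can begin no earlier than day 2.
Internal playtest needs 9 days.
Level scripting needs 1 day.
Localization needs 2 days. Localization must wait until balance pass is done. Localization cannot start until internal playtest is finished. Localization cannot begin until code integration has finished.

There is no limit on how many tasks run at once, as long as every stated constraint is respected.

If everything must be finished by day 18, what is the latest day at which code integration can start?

To finish by day 18, patch build (duration 2) must start no later than day 16.
Since patch build (must start by day 16) depends on it, localization must finish by day 16. Backing off its 2-day duration gives a latest start of day 14.
Code integration feeds into localization (must start by day 14); so code integration must finish by day 14 and therefore start by day 12.

12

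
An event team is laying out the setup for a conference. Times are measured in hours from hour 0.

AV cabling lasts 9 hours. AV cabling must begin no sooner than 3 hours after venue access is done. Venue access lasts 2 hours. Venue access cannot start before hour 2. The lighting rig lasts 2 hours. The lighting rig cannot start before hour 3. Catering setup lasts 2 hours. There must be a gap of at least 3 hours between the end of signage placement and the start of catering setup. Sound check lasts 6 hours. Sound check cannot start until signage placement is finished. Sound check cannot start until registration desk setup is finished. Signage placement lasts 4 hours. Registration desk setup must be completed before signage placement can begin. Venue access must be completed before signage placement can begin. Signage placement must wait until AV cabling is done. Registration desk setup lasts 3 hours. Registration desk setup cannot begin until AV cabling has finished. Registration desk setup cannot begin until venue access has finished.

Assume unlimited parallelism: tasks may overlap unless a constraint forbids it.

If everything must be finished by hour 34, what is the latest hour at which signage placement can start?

To finish by hour 34, catering setup (duration 2) must start no later than hour 32.
Sound check must finish by hour 34; it takes 6 hours, so it must start by 34 − 6 = hour 28.
Signage placement must finish in time for catering setup (must start by hour 32, minus 3-hour gap → hour 29); sound check (must start by hour 28). The tightest is hour 28, so signage placement must start by 28 − 4 = hour 24.

24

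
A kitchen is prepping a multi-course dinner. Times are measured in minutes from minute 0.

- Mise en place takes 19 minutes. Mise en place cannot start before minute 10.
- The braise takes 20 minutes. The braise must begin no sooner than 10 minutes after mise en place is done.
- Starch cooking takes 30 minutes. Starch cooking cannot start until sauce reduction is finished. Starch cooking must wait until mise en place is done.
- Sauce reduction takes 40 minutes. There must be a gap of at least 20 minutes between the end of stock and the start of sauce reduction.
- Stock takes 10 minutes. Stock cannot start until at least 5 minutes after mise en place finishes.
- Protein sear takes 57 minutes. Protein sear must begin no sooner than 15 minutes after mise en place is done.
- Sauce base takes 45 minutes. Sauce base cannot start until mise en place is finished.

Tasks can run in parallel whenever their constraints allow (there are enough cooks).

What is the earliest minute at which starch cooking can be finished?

After its own release at minute 10, mise en place can start at minute 10 and finishes at minute 29.
Stock cannot begin until mise en place (finishes minute 29, plus 5-minute gap → minute 34). It runs from minute 34 to 34 + 10 = minute 44.
Sauce reduction cannot begin until stock (finishes minute 44, plus 20-minute gap → minute 64). It runs from minute 64 to 64 + 40 = minute 104.
For starch cooking: sauce reduction (finishes minute 104); mise en place (finishes minute 29). Taking the maximum gives a start of minute 104, and it finishes at 104 + 30 = minute 134.

134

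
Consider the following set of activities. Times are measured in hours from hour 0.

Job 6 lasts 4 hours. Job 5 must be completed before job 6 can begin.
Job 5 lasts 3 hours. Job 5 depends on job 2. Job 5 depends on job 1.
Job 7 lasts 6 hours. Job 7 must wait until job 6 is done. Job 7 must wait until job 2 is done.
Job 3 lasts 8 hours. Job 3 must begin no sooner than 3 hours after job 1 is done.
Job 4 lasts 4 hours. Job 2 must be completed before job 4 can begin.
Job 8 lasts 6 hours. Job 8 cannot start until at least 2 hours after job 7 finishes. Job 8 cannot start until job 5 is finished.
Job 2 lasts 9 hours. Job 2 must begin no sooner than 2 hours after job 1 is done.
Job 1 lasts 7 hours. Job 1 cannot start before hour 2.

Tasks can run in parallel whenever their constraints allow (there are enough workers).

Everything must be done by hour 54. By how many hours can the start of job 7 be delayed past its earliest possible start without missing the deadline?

13

Job 1 cannot begin until its own release at hour 2. It runs from hour 2 to 2 + 7 = hour 9.
Job 2 waits on job 1 (finishes hour 9, plus 2-hour gap → hour 11), so it starts at hour 11 and finishes at 11 + 9 = hour 20.
Job 5 needs all of job 2 (finishes hour 20); job 1 (finishes hour 9). That puts its earliest start at hour 20; it finishes at 20 + 3 = hour 23.
Job 6 cannot begin until job 5 (finishes hour 23). It runs from hour 23 to 23 + 4 = hour 27.
Job 7 needs all of job 6 (finishes hour 27); job 2 (finishes hour 20). That puts its earliest start at hour 27; it finishes at 27 + 6 = hour 33.

Working backward from the deadline:
Job 8 has no dependents, so it just needs to finish by hour 54. Starting by 54 − 6 = hour 48 achieves that.
Job 7 has to be done before job 8 (must start by hour 48, minus 2-hour gap → hour 46). That means finishing by hour 46, i.e. starting by 46 − 6 = hour 40.
So job 7 can start as early as hour 27 and as late as hour 40, giving 40 − 27 = 13 hours of slack.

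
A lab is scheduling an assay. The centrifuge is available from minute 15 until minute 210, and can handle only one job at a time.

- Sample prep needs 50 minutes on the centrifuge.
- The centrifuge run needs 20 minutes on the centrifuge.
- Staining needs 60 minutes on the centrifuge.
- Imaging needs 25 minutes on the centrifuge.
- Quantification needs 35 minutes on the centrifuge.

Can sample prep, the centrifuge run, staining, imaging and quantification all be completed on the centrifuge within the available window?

Yes

The centrifuge window is 210 − 15 = 195 minutes.
Running back to back, the jobs need 50 + 20 + 60 + 25 + 35 = 190 minutes on the centrifuge.
Since 190 ≤ 195, they fit within the window.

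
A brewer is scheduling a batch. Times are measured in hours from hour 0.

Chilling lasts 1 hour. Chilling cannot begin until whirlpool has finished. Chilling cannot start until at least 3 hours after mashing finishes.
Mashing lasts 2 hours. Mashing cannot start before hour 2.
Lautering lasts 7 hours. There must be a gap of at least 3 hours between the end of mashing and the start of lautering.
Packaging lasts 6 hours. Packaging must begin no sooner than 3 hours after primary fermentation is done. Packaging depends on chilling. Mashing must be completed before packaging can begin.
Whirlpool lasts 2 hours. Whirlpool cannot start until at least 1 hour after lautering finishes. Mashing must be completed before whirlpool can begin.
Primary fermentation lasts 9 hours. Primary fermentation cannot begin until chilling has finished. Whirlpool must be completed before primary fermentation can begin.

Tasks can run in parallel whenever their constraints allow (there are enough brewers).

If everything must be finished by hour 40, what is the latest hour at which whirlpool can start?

Packaging has no dependents, so it just needs to finish by hour 40. Starting by 40 − 6 = hour 34 achieves that.
Primary fermentation must finish before packaging (must start by hour 34, minus 3-hour gap → hour 31). With a 9-hour duration, primary fermentation must start by 31 − 9 = hour 22.
Chilling feeds primary fermentation (must start by hour 22); packaging (must start by hour 34). Taking the minimum, chilling must finish by hour 22 and start by 22 − 1 = hour 21.
Whirlpool must finish in time for chilling (must start by hour 21); primary fermentation (must start by hour 22). The tightest is hour 21, so whirlpool must start by 21 − 2 = hour 19.

19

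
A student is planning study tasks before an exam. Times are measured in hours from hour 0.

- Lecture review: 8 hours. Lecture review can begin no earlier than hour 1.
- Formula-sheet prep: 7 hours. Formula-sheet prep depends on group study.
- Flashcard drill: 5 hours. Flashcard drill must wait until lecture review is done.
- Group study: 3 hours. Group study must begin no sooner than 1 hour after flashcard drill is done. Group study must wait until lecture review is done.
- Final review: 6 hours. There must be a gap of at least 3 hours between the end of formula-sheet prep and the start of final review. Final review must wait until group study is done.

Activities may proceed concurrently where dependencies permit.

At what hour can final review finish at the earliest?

Lecture review cannot begin until its own release at hour 1. It runs from hour 1 to 1 + 8 = hour 9.
Flashcard drill waits on lecture review (finishes hour 9), so it starts at hour 9 and finishes at 9 + 5 = hour 14.
Group study has to wait for flashcard drill (finishes hour 14, plus 1-hour gap → hour 15); lecture review (finishes hour 9). The latest of these is hour 15, so group study runs hour 15 to 15 + 3 = hour 18.
Formula-sheet prep waits on group study (finishes hour 18), so it starts at hour 18 and finishes at 18 + 7 = hour 25.
For final review: formula-sheet prep (finishes hour 25, plus 3-hour gap → hour 28); group study (finishes hour 18). Taking the maximum gives a start of hour 28, and it finishes at 28 + 6 = hour 34.

34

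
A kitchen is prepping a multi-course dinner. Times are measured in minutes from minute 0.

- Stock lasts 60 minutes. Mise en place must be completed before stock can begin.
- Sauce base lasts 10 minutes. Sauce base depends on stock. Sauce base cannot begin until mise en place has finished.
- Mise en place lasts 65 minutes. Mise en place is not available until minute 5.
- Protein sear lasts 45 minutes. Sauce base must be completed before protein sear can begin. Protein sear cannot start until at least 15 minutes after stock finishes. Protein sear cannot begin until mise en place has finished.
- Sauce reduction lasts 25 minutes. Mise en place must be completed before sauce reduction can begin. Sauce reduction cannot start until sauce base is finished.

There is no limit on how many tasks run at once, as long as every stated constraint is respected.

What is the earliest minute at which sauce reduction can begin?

140

Mise en place cannot begin until its own release at minute 5. It runs from minute 5 to 5 + 65 = minute 70.
Stock waits on mise en place (finishes minute 70), so it starts at minute 70 and finishes at 70 + 60 = minute 130.
Sauce base cannot start until stock (finishes minute 130); mise en place (finishes minute 70). The controlling bound is minute 130, so sauce base finishes at 130 + 10 = minute 140.
Sauce reduction waits on mise en place (finishes minute 70); sauce base (finishes minute 140). The latest of these is minute 140, which is the earliest sauce reduction can start.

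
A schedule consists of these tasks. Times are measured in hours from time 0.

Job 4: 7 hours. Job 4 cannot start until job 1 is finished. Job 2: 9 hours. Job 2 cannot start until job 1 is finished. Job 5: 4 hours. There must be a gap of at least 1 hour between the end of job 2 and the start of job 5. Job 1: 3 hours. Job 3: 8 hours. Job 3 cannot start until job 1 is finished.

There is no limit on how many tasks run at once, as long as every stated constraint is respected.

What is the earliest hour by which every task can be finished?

Nothing blocks job 1, so it runs from hour 0 to hour 3.
Job 4 waits on job 1 (finishes hour 3), so it starts at hour 3 and finishes at 3 + 7 = hour 10.
After job 1 (finishes hour 3), job 3 can start at hour 3 and finishes at hour 11.
Job 2 waits on job 1 (finishes hour 3), so it starts at hour 3 and finishes at 3 + 9 = hour 12.
After job 2 (finishes hour 12, plus 1-hour gap → hour 13), job 5 can start at hour 13 and finishes at hour 17.
All tasks are finished once the last one completes. Finish times: Job 1 at 3, Job 2 at 12, Job 3 at 11, Job 4 at 10, Job 5 at 17. The latest is hour 17.

17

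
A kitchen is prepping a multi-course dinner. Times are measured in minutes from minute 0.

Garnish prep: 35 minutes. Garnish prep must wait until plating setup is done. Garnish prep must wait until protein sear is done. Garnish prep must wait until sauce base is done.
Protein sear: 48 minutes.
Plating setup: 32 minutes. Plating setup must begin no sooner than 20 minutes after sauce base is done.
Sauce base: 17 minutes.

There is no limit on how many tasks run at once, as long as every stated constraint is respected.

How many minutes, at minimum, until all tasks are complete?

104

Protein sear has no prerequisites, so it starts at minute 0 and finishes at minute 48.
Sauce base can start immediately at minute 0; it finishes at minute 17.
Plating setup cannot begin until sauce base (finishes minute 17, plus 20-minute gap → minute 37). It runs from minute 37 to 37 + 32 = minute 69.
Garnish prep needs all of plating setup (finishes minute 69); protein sear (finishes minute 48); sauce base (finishes minute 17). That puts its earliest start at minute 69; it finishes at 69 + 35 = minute 104.
All tasks are finished once the last one completes. Finish times: Sauce base at 17, Protein sear at 48, Plating setup at 69, Garnish prep at 104. The latest is minute 104.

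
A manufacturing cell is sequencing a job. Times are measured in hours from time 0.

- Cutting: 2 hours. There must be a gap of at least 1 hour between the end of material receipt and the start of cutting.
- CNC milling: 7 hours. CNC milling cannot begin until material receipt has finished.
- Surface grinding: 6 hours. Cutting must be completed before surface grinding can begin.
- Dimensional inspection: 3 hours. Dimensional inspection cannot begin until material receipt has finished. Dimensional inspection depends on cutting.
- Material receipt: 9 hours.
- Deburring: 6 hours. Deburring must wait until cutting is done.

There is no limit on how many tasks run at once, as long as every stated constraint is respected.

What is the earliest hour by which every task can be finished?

Material receipt can start immediately at hour 0; it finishes at hour 9.
After material receipt (finishes hour 9), CNC milling can start at hour 9 and finishes at hour 16.
Cutting cannot begin until material receipt (finishes hour 9, plus 1-hour gap → hour 10). It runs from hour 10 to 10 + 2 = hour 12.
Dimensional inspection cannot start until material receipt (finishes hour 9); cutting (finishes hour 12). The controlling bound is hour 12, so dimensional inspection finishes at 12 + 3 = hour 15.
Surface grinding cannot begin until cutting (finishes hour 12). It runs from hour 12 to 12 + 6 = hour 18.
After cutting (finishes hour 12), deburring can start at hour 12 and finishes at hour 18.
All tasks are finished once the last one completes. Finish times: Material receipt at 9, Cutting at 12, Deburring at 18, CNC milling at 16, Surface grinding at 18, Dimensional inspection at 15. The latest is hour 18.

18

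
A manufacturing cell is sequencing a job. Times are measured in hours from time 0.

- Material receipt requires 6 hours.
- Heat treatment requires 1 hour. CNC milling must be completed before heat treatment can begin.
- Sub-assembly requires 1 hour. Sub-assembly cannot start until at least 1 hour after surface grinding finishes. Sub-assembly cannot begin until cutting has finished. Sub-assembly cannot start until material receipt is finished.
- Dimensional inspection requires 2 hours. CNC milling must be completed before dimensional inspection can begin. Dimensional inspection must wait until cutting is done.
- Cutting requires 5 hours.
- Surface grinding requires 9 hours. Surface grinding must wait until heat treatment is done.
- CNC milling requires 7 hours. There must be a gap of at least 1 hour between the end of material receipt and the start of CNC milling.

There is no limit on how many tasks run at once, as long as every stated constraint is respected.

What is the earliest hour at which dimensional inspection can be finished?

Cutting has no prerequisites, so it starts at hour 0 and finishes at hour 5.
Material receipt has no prerequisites, so it starts at hour 0 and finishes at hour 6.
CNC milling waits on material receipt (finishes hour 6, plus 1-hour gap → hour 7), so it starts at hour 7 and finishes at 7 + 7 = hour 14.
For dimensional inspection: CNC milling (finishes hour 14); cutting (finishes hour 5). Taking the maximum gives a start of hour 14, and it finishes at 14 + 2 = hour 16.

16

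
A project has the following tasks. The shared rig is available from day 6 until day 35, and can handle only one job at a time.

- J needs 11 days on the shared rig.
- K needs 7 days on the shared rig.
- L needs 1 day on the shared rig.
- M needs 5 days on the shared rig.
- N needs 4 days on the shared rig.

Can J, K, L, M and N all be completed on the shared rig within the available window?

Yes

The shared rig window is 35 − 6 = 29 days.
Running back to back, the jobs need 11 + 7 + 1 + 5 + 4 = 28 days on the shared rig.
Since 28 ≤ 29, they fit within the window.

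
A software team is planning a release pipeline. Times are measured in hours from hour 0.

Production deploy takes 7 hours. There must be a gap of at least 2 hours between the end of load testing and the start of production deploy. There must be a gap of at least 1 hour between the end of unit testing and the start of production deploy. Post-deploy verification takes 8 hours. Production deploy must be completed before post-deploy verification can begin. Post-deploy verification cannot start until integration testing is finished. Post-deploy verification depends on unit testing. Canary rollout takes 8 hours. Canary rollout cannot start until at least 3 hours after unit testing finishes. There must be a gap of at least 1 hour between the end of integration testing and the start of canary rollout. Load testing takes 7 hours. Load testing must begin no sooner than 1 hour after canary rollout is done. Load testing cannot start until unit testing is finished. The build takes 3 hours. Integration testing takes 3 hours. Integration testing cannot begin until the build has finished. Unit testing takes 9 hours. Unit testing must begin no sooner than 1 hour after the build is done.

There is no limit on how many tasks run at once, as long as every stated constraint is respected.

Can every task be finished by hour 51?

Yes

Nothing blocks the build, so it runs from hour 0 to hour 3.
Integration testing cannot begin until the build (finishes hour 3). It runs from hour 3 to 3 + 3 = hour 6.
Unit testing waits on the build (finishes hour 3, plus 1-hour gap → hour 4), so it starts at hour 4 and finishes at 4 + 9 = hour 13.
Canary rollout has to wait for unit testing (finishes hour 13, plus 3-hour gap → hour 16); integration testing (finishes hour 6, plus 1-hour gap → hour 7). The latest of these is hour 16, so canary rollout runs hour 16 to 16 + 8 = hour 24.
For load testing: canary rollout (finishes hour 24, plus 1-hour gap → hour 25); unit testing (finishes hour 13). Taking the maximum gives a start of hour 25, and it finishes at 25 + 7 = hour 32.
Production deploy has to wait for load testing (finishes hour 32, plus 2-hour gap → hour 34); unit testing (finishes hour 13, plus 1-hour gap → hour 14). The latest of these is hour 34, so production deploy runs hour 34 to 34 + 7 = hour 41.
Post-deploy verification has to wait for production deploy (finishes hour 41); integration testing (finishes hour 6); unit testing (finishes hour 13). The latest of these is hour 41, so post-deploy verification runs hour 41 to 41 + 8 = hour 49.
Every task is finished by hour 49, which is no later than the deadline of 51, so the schedule is feasible.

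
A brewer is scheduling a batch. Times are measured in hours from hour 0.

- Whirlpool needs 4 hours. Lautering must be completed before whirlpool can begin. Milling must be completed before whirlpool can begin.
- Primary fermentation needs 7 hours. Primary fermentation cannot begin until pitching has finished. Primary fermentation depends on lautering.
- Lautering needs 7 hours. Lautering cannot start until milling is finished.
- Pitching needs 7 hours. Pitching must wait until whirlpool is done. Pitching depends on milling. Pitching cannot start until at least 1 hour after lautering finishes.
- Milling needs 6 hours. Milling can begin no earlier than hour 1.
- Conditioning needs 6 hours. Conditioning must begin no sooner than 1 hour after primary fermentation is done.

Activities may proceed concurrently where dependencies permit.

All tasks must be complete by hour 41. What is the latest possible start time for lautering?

Conditioning has no dependents, so it just needs to finish by hour 41. Starting by 41 − 6 = hour 35 achieves that.
Primary fermentation has to be done before conditioning (must start by hour 35, minus 1-hour gap → hour 34). That means finishing by hour 34, i.e. starting by 34 − 7 = hour 27.
Pitching has to be done before primary fermentation (must start by hour 27). That means finishing by hour 27, i.e. starting by 27 − 7 = hour 20.
Whirlpool has to be done before pitching (must start by hour 20). That means finishing by hour 20, i.e. starting by 20 − 4 = hour 16.
Lautering feeds whirlpool (must start by hour 16); pitching (must start by hour 20, minus 1-hour gap → hour 19); primary fermentation (must start by hour 27). Taking the minimum, lautering must finish by hour 16 and start by 16 − 7 = hour 9.

9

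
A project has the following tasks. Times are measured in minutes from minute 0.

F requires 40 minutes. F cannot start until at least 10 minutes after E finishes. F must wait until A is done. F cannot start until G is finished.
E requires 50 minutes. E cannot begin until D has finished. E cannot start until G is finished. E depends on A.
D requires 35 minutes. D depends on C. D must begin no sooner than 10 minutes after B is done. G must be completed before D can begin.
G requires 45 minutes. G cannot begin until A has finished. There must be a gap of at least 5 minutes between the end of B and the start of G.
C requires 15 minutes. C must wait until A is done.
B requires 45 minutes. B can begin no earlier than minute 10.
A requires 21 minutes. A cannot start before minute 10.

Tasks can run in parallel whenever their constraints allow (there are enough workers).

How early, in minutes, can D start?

105

B waits on its own release at minute 10, so it starts at minute 10 and finishes at 10 + 45 = minute 55.
A cannot begin until its own release at minute 10. It runs from minute 10 to 10 + 21 = minute 31.
G needs all of A (finishes minute 31); B (finishes minute 55, plus 5-minute gap → minute 60). That puts its earliest start at minute 60; it finishes at 60 + 45 = minute 105.
C cannot begin until A (finishes minute 31). It runs from minute 31 to 31 + 15 = minute 46.
D waits on C (finishes minute 46); B (finishes minute 55, plus 10-minute gap → minute 65); G (finishes minute 105). The latest of these is minute 105, which is the earliest D can start.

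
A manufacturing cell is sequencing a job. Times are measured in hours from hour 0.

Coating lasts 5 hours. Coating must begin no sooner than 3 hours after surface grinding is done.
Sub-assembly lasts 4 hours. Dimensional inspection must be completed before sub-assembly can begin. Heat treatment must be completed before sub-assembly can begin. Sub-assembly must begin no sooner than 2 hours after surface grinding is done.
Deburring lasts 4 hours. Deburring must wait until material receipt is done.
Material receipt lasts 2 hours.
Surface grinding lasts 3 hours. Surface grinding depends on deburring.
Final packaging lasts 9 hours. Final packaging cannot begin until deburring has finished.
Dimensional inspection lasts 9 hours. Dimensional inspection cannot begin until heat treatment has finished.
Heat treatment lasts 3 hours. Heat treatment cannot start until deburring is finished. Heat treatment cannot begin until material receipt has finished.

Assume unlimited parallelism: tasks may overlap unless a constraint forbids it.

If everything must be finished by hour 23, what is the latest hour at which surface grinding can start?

Nothing follows sub-assembly; the deadline of hour 23 is its only limit. It must start by 23 − 4 = hour 19.
Coating must finish by hour 23; it takes 5 hours, so it must start by 23 − 5 = hour 18.
Surface grinding feeds coating (must start by hour 18, minus 3-hour gap → hour 15); sub-assembly (must start by hour 19, minus 2-hour gap → hour 17). Taking the minimum, surface grinding must finish by hour 15 and start by 15 − 3 = hour 12.

12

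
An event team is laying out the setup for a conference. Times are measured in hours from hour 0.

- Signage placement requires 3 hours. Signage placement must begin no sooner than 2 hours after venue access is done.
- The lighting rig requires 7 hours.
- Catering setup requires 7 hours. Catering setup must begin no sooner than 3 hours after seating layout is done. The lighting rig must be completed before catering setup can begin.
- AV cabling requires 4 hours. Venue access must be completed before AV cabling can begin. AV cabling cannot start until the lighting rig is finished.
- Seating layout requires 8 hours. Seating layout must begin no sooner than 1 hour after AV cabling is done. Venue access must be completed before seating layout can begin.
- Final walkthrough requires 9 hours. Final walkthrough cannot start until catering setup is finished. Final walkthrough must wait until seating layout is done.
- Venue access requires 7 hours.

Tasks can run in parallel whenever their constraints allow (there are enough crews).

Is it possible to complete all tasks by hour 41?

Yes

The lighting rig can start immediately at hour 0; it finishes at hour 7.
Nothing blocks venue access, so it runs from hour 0 to hour 7.
After venue access (finishes hour 7, plus 2-hour gap → hour 9), signage placement can start at hour 9 and finishes at hour 12.
AV cabling needs all of venue access (finishes hour 7); the lighting rig (finishes hour 7). That puts its earliest start at hour 7; it finishes at 7 + 4 = hour 11.
Seating layout has to wait for AV cabling (finishes hour 11, plus 1-hour gap → hour 12); venue access (finishes hour 7). The latest of these is hour 12, so seating layout runs hour 12 to 12 + 8 = hour 20.
Catering setup has to wait for seating layout (finishes hour 20, plus 3-hour gap → hour 23); the lighting rig (finishes hour 7). The latest of these is hour 23, so catering setup runs hour 23 to 23 + 7 = hour 30.
Final walkthrough has to wait for catering setup (finishes hour 30); seating layout (finishes hour 20). The latest of these is hour 30, so final walkthrough runs hour 30 to 30 + 9 = hour 39.
Every task is finished by hour 39, which is no later than the deadline of 41, so the schedule is feasible.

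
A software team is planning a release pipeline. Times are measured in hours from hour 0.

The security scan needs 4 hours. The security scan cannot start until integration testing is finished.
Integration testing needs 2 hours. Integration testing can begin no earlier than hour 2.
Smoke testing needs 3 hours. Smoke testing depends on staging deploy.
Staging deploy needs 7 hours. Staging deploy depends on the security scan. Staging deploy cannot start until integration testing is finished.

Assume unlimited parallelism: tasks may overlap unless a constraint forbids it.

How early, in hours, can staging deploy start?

8

After its own release at hour 2, integration testing can start at hour 2 and finishes at hour 4.
The security scan cannot begin until integration testing (finishes hour 4). It runs from hour 4 to 4 + 4 = hour 8.
Staging deploy waits on the security scan (finishes hour 8); integration testing (finishes hour 4). The latest of these is hour 8, which is the earliest staging deploy can start.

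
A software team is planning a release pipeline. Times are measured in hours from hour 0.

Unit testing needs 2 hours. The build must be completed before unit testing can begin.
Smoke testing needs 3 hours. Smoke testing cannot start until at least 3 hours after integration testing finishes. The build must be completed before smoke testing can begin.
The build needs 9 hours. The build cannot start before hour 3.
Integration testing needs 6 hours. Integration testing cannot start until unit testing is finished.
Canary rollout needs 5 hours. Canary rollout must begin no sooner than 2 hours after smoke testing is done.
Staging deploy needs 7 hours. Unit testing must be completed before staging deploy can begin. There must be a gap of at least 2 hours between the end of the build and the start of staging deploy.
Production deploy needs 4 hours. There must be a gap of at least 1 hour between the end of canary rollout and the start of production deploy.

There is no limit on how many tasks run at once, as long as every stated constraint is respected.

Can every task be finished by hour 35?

The build cannot begin until its own release at hour 3. It runs from hour 3 to 3 + 9 = hour 12.
After the build (finishes hour 12), unit testing can start at hour 12 and finishes at hour 14.
Staging deploy has to wait for unit testing (finishes hour 14); the build (finishes hour 12, plus 2-hour gap → hour 14). The latest of these is hour 14, so staging deploy runs hour 14 to 14 + 7 = hour 21.
Integration testing waits on unit testing (finishes hour 14), so it starts at hour 14 and finishes at 14 + 6 = hour 20.
Smoke testing needs all of integration testing (finishes hour 20, plus 3-hour gap → hour 23); the build (finishes hour 12). That puts its earliest start at hour 23; it finishes at 23 + 3 = hour 26.
After smoke testing (finishes hour 26, plus 2-hour gap → hour 28), canary rollout can start at hour 28 and finishes at hour 33.
Production deploy cannot begin until canary rollout (finishes hour 33, plus 1-hour gap → hour 34). It runs from hour 34 to 34 + 4 = hour 38.
The earliest everything can be done is hour 38, which is after the deadline of 35, so it is not possible.

No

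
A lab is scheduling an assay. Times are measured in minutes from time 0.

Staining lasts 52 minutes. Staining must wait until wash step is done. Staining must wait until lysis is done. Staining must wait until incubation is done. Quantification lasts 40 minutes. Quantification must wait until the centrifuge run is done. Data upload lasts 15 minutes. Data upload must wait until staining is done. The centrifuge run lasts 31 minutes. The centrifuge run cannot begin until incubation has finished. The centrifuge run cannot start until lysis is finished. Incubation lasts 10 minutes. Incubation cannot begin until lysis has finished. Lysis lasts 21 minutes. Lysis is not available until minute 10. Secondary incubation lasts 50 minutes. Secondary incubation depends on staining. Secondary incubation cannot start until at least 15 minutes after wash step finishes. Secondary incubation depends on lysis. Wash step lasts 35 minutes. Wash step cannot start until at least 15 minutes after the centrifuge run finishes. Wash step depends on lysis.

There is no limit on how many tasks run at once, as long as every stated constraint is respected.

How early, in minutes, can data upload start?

174

Lysis cannot begin until its own release at minute 10. It runs from minute 10 to 10 + 21 = minute 31.
Incubation cannot begin until lysis (finishes minute 31). It runs from minute 31 to 31 + 10 = minute 41.
The centrifuge run has to wait for incubation (finishes minute 41); lysis (finishes minute 31). The latest of these is minute 41, so the centrifuge run runs minute 41 to 41 + 31 = minute 72.
Wash step has to wait for the centrifuge run (finishes minute 72, plus 15-minute gap → minute 87); lysis (finishes minute 31). The latest of these is minute 87, so wash step runs minute 87 to 87 + 35 = minute 122.
Staining has to wait for wash step (finishes minute 122); lysis (finishes minute 31); incubation (finishes minute 41). The latest of these is minute 122, so staining runs minute 122 to 122 + 52 = minute 174.
Data upload waits on staining (finishes minute 174), so the earliest it can start is minute 174.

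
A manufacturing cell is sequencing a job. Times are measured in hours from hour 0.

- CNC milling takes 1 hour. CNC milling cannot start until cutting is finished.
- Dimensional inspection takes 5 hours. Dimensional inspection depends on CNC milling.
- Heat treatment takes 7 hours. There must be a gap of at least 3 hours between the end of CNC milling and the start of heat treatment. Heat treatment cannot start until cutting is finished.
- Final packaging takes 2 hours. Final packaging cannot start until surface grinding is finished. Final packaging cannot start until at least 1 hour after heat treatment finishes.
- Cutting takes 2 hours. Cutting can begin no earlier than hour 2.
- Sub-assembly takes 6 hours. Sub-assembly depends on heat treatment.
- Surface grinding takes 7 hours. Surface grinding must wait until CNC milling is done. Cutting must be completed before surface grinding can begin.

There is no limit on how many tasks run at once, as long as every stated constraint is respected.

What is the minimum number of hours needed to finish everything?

After its own release at hour 2, cutting can start at hour 2 and finishes at hour 4.
After cutting (finishes hour 4), CNC milling can start at hour 4 and finishes at hour 5.
Dimensional inspection cannot begin until CNC milling (finishes hour 5). It runs from hour 5 to 5 + 5 = hour 10.
Surface grinding cannot start until CNC milling (finishes hour 5); cutting (finishes hour 4). The controlling bound is hour 5, so surface grinding finishes at 5 + 7 = hour 12.
Heat treatment needs all of CNC milling (finishes hour 5, plus 3-hour gap → hour 8); cutting (finishes hour 4). That puts its earliest start at hour 8; it finishes at 8 + 7 = hour 15.
Final packaging needs all of surface grinding (finishes hour 12); heat treatment (finishes hour 15, plus 1-hour gap → hour 16). That puts its earliest start at hour 16; it finishes at 16 + 2 = hour 18.
Sub-assembly waits on heat treatment (finishes hour 15), so it starts at hour 15 and finishes at 15 + 6 = hour 21.
All tasks are finished once the last one completes. Finish times: Cutting at 4, CNC milling at 5, Heat treatment at 15, Surface grinding at 12, Dimensional inspection at 10, Sub-assembly at 21, Final packaging at 18. The latest is hour 21.

21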